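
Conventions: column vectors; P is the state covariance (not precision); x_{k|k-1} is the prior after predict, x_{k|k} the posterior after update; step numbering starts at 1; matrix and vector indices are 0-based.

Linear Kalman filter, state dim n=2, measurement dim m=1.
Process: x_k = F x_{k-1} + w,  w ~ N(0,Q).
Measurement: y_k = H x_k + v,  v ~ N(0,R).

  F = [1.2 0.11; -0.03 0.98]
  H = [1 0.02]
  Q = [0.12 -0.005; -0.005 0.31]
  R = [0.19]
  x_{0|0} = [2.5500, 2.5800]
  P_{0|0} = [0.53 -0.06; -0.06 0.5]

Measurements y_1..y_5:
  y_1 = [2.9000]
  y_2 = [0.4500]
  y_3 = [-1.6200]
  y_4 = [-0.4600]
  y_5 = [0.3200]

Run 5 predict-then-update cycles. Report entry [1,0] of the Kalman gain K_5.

step 1: x^-=[3.3438, 2.4519]  P^-=[0.8734 -0.0405; -0.0405 0.7942]  S=[1.0621]  K=[0.8216; -0.0232]  nu=[-0.4928]  x^+=[2.9389, 2.4633]  P^+=[0.1565 -0.0203; -0.0203 0.7936]
step 2: x^-=[3.7976, 2.3259]  P^-=[0.3496 0.0511; 0.0511 1.0735]  S=[0.5421]  K=[0.6468; 0.1339]  nu=[-3.3942]  x^+=[1.6022, 1.8713]  P^+=[0.1228 0.0042; 0.0042 1.0638]
step 3: x^-=[2.1285, 1.7858]  P^-=[0.3108 0.1101; 0.1101 1.3316]  S=[0.5058]  K=[0.6189; 0.2704]  nu=[-3.7842]  x^+=[-0.2136, 0.7624]  P^+=[0.1171 0.0255; 0.0255 1.2946]
step 4: x^-=[-0.1725, 0.7536]  P^-=[0.3110 0.1602; 0.1602 1.5519]  S=[0.5080]  K=[0.6185; 0.3765]  nu=[-0.3026]  x^+=[-0.3596, 0.6397]  P^+=[0.1167 0.0419; 0.0419 1.4799]
step 5: x^-=[-0.3612, 0.6376]  P^-=[0.3170 0.1995; 0.1995 1.7289]  S=[0.5157]  K=[0.6225; 0.4540]  nu=[0.6684]  x^+=[0.0549, 0.9411]  P^+=[0.1172 0.0538; 0.0538 1.6227]

K[1,0] = 0.4540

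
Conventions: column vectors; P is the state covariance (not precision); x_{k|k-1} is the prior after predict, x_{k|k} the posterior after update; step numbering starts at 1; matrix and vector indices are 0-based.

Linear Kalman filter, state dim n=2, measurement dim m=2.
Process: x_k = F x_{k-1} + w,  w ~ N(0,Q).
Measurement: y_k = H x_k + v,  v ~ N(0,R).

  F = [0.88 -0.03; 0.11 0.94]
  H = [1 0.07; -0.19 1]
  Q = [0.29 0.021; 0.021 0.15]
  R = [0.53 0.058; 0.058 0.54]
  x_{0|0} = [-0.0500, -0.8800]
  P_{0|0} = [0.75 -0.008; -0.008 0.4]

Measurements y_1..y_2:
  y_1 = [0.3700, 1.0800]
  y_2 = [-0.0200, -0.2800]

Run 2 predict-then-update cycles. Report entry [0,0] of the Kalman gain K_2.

K[0,0] = 0.5051

step 1: x^-=[-0.0176, -0.8327]  P^-=[0.8716 0.0757; 0.0757 0.5109]  S=[1.4147 0.0029; 0.0029 1.0535]  K=[0.6200 -0.0870; 0.0778 0.4710]  nu=[0.4459, 1.9094]  x^+=[0.0927, 0.1014]  P^+=[0.3201 0.0498; 0.0498 0.2683]
step 2: x^-=[0.0786, 0.1055]  P^-=[0.5355 0.0854; 0.0854 0.4013]  S=[1.0794 0.0687; 0.0687 0.9281]  K=[0.5051 -0.0549; 0.0792 0.4090]  nu=[-0.1060, -0.3706]  x^+=[0.0454, -0.0545]  P^+=[0.2611 0.0492; 0.0492 0.2348]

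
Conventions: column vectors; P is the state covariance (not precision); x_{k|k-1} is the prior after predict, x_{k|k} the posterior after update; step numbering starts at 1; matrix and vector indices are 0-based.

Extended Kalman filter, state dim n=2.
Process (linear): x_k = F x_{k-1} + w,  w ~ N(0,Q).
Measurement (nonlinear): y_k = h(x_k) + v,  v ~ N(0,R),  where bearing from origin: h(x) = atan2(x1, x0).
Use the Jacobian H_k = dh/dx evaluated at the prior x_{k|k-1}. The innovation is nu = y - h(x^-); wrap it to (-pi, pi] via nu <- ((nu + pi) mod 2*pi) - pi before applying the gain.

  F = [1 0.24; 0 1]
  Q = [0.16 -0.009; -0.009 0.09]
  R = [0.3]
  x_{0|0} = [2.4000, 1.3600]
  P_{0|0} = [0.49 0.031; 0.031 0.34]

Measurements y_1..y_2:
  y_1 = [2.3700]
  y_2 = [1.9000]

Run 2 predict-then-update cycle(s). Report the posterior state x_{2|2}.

step 1: x^-=[2.7264, 1.3600]  P^-=[0.6845 0.1036; 0.1036 0.4300]  H_jac=[-0.1465 0.2937]  S=[0.3429]  K=[-0.2037; 0.3241]  nu=[1.9073]  x^+=[2.3378, 1.9781]  P^+=[0.6702 0.1262; 0.1262 0.3940]
step 2: x^-=[2.8126, 1.9781]  P^-=[0.9135 0.2118; 0.2118 0.4840]  H_jac=[-0.1673 0.2379]  S=[0.3361]  K=[-0.3048; 0.2371]  nu=[1.2871]  x^+=[2.4202, 2.2833]  P^+=[0.8823 0.2361; 0.2361 0.4651]

x_post = [2.4202, 2.2833]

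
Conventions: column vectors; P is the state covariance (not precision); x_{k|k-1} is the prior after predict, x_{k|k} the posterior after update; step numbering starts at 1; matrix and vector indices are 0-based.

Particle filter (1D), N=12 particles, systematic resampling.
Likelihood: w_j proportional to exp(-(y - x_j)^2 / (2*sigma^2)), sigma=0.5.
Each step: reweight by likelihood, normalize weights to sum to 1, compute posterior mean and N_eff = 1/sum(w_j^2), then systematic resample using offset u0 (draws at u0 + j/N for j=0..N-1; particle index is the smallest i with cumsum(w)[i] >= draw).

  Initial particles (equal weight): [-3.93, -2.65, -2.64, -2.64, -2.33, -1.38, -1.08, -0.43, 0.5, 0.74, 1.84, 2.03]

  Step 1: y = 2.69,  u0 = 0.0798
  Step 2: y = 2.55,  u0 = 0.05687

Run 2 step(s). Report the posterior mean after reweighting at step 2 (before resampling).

post_mean = 1.9847

step 1: w=[0.0000, 0.0000, 0.0000, 0.0000, 0.0000, 0.0000, 0.0000, 0.0000, 0.0001, 0.0008, 0.3600, 0.6391]  mean=1.9605  Neff=1.8585  idx=[10, 10, 10, 10, 11, 11, 11, 11, 11, 11, 11, 11]
step 2: w=[0.0596, 0.0596, 0.0596, 0.0596, 0.0952, 0.0952, 0.0952, 0.0952, 0.0952, 0.0952, 0.0952, 0.0952]  mean=1.9847  Neff=11.5339  idx=[0, 2, 3, 4, 5, 6, 7, 8, 9, 9, 10, 11]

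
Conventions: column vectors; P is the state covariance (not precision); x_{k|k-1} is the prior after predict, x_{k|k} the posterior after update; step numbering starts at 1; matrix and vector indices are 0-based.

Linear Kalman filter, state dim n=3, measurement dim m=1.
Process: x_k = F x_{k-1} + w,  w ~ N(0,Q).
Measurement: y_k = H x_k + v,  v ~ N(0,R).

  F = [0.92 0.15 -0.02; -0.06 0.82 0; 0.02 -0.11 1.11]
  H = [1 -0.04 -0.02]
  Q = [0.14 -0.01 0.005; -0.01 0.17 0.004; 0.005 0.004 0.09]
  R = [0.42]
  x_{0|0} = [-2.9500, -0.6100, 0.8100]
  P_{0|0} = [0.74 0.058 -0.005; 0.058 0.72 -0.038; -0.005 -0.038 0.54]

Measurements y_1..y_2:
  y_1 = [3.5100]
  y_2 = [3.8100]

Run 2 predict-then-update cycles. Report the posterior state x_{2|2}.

x_post = [2.4849, 0.1161, 0.6667]

step 1: x^-=[-2.8217, -0.3232, 0.9072]  P^-=[0.7992 0.0816 -0.0225; 0.0816 0.6511 -0.0948; -0.0225 -0.0948 0.7731]  S=[1.2147]  K=[0.6556; 0.0473; -0.0281]  nu=[6.3369]  x^+=[1.3326, -0.0237, 0.7291]  P^+=[0.2771 0.0439 -0.0001; 0.0439 0.6484 -0.0931; -0.0001 -0.0931 0.7722]
step 2: x^-=[1.2079, -0.0994, 0.8386]  P^-=[0.4021 0.0887 -0.0379; 0.0887 0.6026 -0.1386; -0.0379 -0.1386 1.0719]  S=[0.8177]  K=[0.4883; 0.0824; -0.0657]  nu=[2.6149]  x^+=[2.4849, 0.1161, 0.6667]  P^+=[0.2071 0.0558 -0.0116; 0.0558 0.5971 -0.1341; -0.0116 -0.1341 1.0684]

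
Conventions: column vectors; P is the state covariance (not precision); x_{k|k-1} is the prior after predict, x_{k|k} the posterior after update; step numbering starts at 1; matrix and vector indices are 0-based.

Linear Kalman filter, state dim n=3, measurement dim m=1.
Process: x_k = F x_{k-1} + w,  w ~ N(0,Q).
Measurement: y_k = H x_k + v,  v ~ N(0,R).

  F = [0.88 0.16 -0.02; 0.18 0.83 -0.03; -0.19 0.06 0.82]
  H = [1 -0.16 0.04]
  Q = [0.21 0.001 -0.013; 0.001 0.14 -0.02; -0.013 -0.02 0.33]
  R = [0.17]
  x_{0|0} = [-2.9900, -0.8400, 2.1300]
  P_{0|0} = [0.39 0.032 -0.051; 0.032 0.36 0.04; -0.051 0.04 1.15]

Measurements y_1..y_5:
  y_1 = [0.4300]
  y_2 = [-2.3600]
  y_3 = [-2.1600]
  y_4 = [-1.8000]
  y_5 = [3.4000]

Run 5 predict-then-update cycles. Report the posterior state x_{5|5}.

x_post = [1.3558, -0.8916, 1.2362]

step 1: x^-=[-2.8082, -1.2993, 2.2643]  P^-=[0.5322 0.1362 -0.1247; 0.1362 0.4098 -0.0291; -0.1247 -0.0291 1.1377]  S=[0.6614]  K=[0.7643; 0.1051; -0.1127]  nu=[2.9397]  x^+=[-0.5614, -0.9903, 1.9330]  P^+=[0.1459 0.0831 -0.0677; 0.0831 0.4025 -0.0212; -0.0677 -0.0212 1.1293]
step 2: x^-=[-0.6912, -0.9810, 1.6323]  P^-=[0.3597 0.1438 -0.1021; 0.1438 0.4496 -0.0697; -0.1021 -0.0697 1.1132]  S=[0.4897]  K=[0.6792; 0.1411; -0.0948]  nu=[-1.8911]  x^+=[-1.9756, -1.2479, 1.8115]  P^+=[0.1338 0.0969 -0.0706; 0.0969 0.4399 -0.0632; -0.0706 -0.0632 1.1088]
step 3: x^-=[-1.9744, -1.4457, 1.7859]  P^-=[0.3555 0.1583 -0.1066; 0.1583 0.4812 -0.0979; -0.1066 -0.0979 1.0955]  S=[0.4816]  K=[0.6767; 0.1607; -0.0978]  nu=[-0.4883]  x^+=[-2.3048, -1.5242, 1.8337]  P^+=[0.1350 0.1059 -0.0747; 0.1059 0.4688 -0.0903; -0.0747 -0.0903 1.0909]
step 4: x^-=[-2.3088, -1.7349, 1.8501]  P^-=[0.3600 0.1699 -0.1125; 0.1699 0.5053 -0.1164; -0.1125 -0.1164 1.0821]  S=[0.4828]  K=[0.6800; 0.1748; -0.1048]  nu=[0.1572]  x^+=[-2.2019, -1.7074, 1.8336]  P^+=[0.1367 0.1125 -0.0781; 0.1125 0.4905 -0.1076; -0.0781 -0.1076 1.0768]
step 5: x^-=[-2.2475, -1.8685, 1.8195]  P^-=[0.3640 0.1785 -0.1169; 0.1785 0.5231 -0.1283; -0.1169 -0.1283 1.0719]  S=[0.4843]  K=[0.6830; 0.1852; -0.1106]  nu=[5.2758]  x^+=[1.3558, -0.8916, 1.2362]  P^+=[0.1381 0.1173 -0.0804; 0.1173 0.5065 -0.1184; -0.0804 -0.1184 1.0660]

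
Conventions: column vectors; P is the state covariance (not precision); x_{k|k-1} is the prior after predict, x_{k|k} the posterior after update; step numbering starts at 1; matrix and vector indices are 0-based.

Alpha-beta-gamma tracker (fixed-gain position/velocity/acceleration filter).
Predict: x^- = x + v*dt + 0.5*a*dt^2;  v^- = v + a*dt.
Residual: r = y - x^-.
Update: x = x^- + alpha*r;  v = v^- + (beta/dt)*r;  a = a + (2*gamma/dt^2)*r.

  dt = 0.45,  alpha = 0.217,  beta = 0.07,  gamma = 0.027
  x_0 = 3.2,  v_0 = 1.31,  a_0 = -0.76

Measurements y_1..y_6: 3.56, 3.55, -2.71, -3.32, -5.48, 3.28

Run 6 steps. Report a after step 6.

a_post = -3.0965

step 1: x_pred=3.7126  r=-0.1526  x^+=3.6794  v^+=0.9443  a^+=-0.8007
step 2: x_pred=4.0233  r=-0.4733  x^+=3.9206  v^+=0.5103  a^+=-0.9269
step 3: x_pred=4.0564  r=-6.7664  x^+=2.5881  v^+=-0.9593  a^+=-2.7313
step 4: x_pred=1.8799  r=-5.1999  x^+=0.7515  v^+=-2.9972  a^+=-4.1179
step 5: x_pred=-1.0142  r=-4.4658  x^+=-1.9833  v^+=-5.5450  a^+=-5.3088
step 6: x_pred=-5.0160  r=8.2960  x^+=-3.2158  v^+=-6.6434  a^+=-3.0965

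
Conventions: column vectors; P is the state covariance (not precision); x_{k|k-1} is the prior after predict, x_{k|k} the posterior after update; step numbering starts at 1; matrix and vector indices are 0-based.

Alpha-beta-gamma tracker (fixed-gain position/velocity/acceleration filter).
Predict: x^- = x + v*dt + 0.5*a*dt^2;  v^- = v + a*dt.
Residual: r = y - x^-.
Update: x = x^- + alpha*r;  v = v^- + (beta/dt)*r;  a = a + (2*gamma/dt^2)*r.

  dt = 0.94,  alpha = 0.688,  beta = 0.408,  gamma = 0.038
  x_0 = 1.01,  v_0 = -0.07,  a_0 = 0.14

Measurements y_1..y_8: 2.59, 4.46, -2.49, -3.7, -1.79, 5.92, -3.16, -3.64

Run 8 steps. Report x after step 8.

step 1: x_pred=1.0061  r=1.5839  x^+=2.0958  v^+=0.7491  a^+=0.2762
step 2: x_pred=2.9220  r=1.5380  x^+=3.9801  v^+=1.6763  a^+=0.4085
step 3: x_pred=5.7364  r=-8.2264  x^+=0.0766  v^+=-1.5103  a^+=-0.2990
step 4: x_pred=-1.4751  r=-2.2249  x^+=-3.0058  v^+=-2.7570  a^+=-0.4904
step 5: x_pred=-5.8141  r=4.0241  x^+=-3.0455  v^+=-1.4714  a^+=-0.1443
step 6: x_pred=-4.4924  r=10.4124  x^+=2.6713  v^+=2.9124  a^+=0.7513
step 7: x_pred=5.7409  r=-8.9009  x^+=-0.3829  v^+=-0.2448  a^+=-0.0143
step 8: x_pred=-0.6193  r=-3.0207  x^+=-2.6975  v^+=-1.5693  a^+=-0.2741

x_post = -2.6975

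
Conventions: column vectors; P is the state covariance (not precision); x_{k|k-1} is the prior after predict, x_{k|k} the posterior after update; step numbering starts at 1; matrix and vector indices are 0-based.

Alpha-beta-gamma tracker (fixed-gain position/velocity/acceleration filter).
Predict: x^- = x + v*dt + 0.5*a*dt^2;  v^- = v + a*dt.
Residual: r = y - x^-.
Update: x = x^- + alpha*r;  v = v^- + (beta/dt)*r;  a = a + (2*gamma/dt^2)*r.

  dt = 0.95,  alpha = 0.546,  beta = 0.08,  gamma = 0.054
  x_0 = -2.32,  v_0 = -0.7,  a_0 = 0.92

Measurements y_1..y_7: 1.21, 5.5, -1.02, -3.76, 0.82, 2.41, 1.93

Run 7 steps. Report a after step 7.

a_post = -1.2879

step 1: x_pred=-2.5698  r=3.7798  x^+=-0.5061  v^+=0.4923  a^+=1.3723
step 2: x_pred=0.5809  r=4.9191  x^+=3.2667  v^+=2.2103  a^+=1.9610
step 3: x_pred=6.2514  r=-7.2714  x^+=2.2812  v^+=3.4609  a^+=1.0908
step 4: x_pred=6.0613  r=-9.8213  x^+=0.6989  v^+=3.6701  a^+=-0.0844
step 5: x_pred=4.1473  r=-3.3273  x^+=2.3306  v^+=3.3097  a^+=-0.4826
step 6: x_pred=5.2570  r=-2.8470  x^+=3.7025  v^+=2.6114  a^+=-0.8233
step 7: x_pred=5.8119  r=-3.8819  x^+=3.6924  v^+=1.5024  a^+=-1.2879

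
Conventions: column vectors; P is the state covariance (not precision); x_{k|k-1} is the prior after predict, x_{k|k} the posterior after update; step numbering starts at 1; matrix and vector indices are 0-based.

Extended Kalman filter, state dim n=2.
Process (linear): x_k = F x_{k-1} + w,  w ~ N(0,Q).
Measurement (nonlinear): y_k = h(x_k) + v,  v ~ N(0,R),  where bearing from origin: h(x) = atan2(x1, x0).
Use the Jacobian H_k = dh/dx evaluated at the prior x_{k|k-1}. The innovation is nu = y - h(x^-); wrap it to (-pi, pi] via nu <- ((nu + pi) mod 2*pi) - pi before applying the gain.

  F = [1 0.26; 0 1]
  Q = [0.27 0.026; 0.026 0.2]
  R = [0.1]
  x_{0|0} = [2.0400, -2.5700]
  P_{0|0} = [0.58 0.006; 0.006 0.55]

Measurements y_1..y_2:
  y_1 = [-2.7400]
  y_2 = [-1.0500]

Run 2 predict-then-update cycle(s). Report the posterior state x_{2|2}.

x_post = [-0.8591, -4.3022]

step 1: x^-=[1.3718, -2.5700]  P^-=[0.8903 0.1750; 0.1750 0.7500]  H_jac=[0.3028 0.1616]  S=[0.2184]  K=[1.3642; 0.7978]  nu=[-1.6595]  x^+=[-0.8920, -3.8940]  P^+=[0.4839 -0.0627; -0.0627 0.6110]
step 2: x^-=[-1.9045, -3.8940]  P^-=[0.7626 0.1222; 0.1222 0.8110]  H_jac=[0.2072 -0.1014]  S=[0.1360]  K=[1.0714; -0.4184]  nu=[0.9757]  x^+=[-0.8591, -4.3022]  P^+=[0.6066 0.1831; 0.1831 0.7872]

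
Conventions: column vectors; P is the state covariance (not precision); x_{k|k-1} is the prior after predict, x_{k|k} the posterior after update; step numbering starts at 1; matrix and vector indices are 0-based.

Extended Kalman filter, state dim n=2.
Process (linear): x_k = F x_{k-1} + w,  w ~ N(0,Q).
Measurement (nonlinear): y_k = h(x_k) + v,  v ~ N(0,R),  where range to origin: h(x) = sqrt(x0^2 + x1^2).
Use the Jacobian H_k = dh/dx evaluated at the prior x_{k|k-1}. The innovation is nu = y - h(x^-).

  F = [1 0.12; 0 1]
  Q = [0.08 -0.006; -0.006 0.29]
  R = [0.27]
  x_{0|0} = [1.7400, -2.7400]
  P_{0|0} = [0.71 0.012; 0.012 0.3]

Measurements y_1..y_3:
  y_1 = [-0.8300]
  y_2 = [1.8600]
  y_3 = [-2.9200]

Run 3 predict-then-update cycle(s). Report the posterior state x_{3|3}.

step 1: x^-=[1.4112, -2.7400]  P^-=[0.7972 0.0420; 0.0420 0.5900]  H_jac=[0.4579 -0.8890]  S=[0.8692]  K=[0.3770; -0.5813]  nu=[-3.9121]  x^+=[-0.0635, -0.4659]  P^+=[0.6737 0.2325; 0.2325 0.2963]
step 2: x^-=[-0.1194, -0.4659]  P^-=[0.8137 0.2620; 0.2620 0.5863]  H_jac=[-0.2483 -0.9687]  S=[0.9964]  K=[-0.4576; -0.6353]  nu=[1.3790]  x^+=[-0.7504, -1.3420]  P^+=[0.6051 -0.0276; -0.0276 0.1841]
step 3: x^-=[-0.9114, -1.3420]  P^-=[0.6812 -0.0115; -0.0115 0.4741]  H_jac=[-0.5618 -0.8272]  S=[0.7988]  K=[-0.4672; -0.4829]  nu=[-4.5423]  x^+=[1.2107, 0.8516]  P^+=[0.5068 -0.1917; -0.1917 0.2878]

x_post = [1.2107, 0.8516]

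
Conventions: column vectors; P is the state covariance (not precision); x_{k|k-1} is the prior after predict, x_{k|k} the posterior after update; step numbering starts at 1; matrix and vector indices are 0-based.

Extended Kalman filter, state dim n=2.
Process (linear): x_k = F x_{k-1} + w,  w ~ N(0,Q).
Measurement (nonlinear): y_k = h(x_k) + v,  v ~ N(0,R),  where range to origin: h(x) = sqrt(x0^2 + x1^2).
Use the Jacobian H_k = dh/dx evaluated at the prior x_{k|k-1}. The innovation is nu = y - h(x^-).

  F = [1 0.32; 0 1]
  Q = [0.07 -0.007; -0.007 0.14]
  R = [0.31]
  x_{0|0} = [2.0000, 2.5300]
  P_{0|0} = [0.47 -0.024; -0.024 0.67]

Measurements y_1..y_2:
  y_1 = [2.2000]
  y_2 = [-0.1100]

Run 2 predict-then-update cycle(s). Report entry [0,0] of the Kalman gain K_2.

K[0,0] = 0.4072

step 1: x^-=[2.8096, 2.5300]  P^-=[0.5932 0.1834; 0.1834 0.8100]  H_jac=[0.7431 0.6692]  S=[1.1827]  K=[0.4765; 0.5735]  nu=[-1.5808]  x^+=[2.0563, 1.6233]  P^+=[0.3247 -0.1398; -0.1398 0.4210]
step 2: x^-=[2.5758, 1.6233]  P^-=[0.3483 -0.0121; -0.0121 0.5610]  H_jac=[0.8460 0.5332]  S=[0.7078]  K=[0.4072; 0.4081]  nu=[-3.1546]  x^+=[1.2913, 0.3360]  P^+=[0.2310 -0.1297; -0.1297 0.4431]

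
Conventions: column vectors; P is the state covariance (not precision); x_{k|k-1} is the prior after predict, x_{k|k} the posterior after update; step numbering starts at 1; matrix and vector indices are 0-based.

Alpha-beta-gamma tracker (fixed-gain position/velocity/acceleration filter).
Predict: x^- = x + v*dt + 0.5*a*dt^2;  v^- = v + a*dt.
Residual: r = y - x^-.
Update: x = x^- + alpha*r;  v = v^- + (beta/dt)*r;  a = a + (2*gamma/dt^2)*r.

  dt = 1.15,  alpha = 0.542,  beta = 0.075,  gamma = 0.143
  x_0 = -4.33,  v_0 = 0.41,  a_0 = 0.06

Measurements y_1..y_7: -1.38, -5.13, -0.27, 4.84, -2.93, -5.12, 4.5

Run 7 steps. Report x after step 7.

step 1: x_pred=-3.8188  r=2.4388  x^+=-2.4970  v^+=0.6381  a^+=0.5874
step 2: x_pred=-1.3748  r=-3.7552  x^+=-3.4101  v^+=1.0687  a^+=-0.2247
step 3: x_pred=-2.3297  r=2.0597  x^+=-1.2133  v^+=0.9446  a^+=0.2207
step 4: x_pred=0.0189  r=4.8211  x^+=2.6320  v^+=1.5129  a^+=1.2633
step 5: x_pred=5.2072  r=-8.1372  x^+=0.7968  v^+=2.4351  a^+=-0.4964
step 6: x_pred=3.2689  r=-8.3889  x^+=-1.2779  v^+=1.3171  a^+=-2.3105
step 7: x_pred=-1.2911  r=5.7911  x^+=1.8477  v^+=-0.9623  a^+=-1.0582

x_post = 1.8477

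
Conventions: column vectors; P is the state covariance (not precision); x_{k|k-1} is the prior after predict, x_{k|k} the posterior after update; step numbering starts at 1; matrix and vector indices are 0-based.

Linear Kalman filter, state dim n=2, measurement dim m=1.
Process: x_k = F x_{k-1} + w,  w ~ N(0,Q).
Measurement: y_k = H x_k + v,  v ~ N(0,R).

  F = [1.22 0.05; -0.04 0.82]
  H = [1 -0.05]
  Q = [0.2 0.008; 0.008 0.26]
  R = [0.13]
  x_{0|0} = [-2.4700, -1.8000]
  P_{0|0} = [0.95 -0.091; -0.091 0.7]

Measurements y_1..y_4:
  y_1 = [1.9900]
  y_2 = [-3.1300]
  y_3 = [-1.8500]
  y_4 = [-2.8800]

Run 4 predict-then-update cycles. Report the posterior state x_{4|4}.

step 1: x^-=[-3.1034, -1.3772]  P^-=[1.6046 -0.1005; -0.1005 0.7382]  S=[1.7465]  K=[0.9216; -0.0787]  nu=[5.0245]  x^+=[1.5274, -1.7725]  P^+=[0.1211 0.0261; 0.0261 0.7274]
step 2: x^-=[1.7748, -1.5146]  P^-=[0.3853 0.0580; 0.0580 0.7476]  S=[0.5113]  K=[0.7478; 0.0403]  nu=[-4.9805]  x^+=[-1.9496, -1.7155]  P^+=[0.0993 0.0426; 0.0426 0.7467]
step 3: x^-=[-2.4643, -1.3287]  P^-=[0.3549 0.0763; 0.0763 0.7595]  S=[0.4792]  K=[0.7327; 0.0799]  nu=[0.5478]  x^+=[-2.0629, -1.2850]  P^+=[0.0977 0.0482; 0.0482 0.7564]
step 4: x^-=[-2.5809, -0.9711]  P^-=[0.3531 0.0824; 0.0824 0.7656]  S=[0.4768]  K=[0.7320; 0.0925]  nu=[-0.3476]  x^+=[-2.8354, -1.0033]  P^+=[0.0977 0.0501; 0.0501 0.7615]

x_post = [-2.8354, -1.0033]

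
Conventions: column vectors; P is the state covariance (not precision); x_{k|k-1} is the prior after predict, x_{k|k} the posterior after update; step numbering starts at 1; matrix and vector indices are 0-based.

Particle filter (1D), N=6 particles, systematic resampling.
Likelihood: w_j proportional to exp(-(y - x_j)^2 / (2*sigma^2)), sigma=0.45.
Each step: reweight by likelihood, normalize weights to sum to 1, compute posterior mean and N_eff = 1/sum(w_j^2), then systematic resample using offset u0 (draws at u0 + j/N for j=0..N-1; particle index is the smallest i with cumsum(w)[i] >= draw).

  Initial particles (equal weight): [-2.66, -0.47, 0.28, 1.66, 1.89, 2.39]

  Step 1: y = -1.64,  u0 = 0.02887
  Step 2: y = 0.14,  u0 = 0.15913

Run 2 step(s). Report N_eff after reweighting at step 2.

step 1: w=[0.6916, 0.3073, 0.0010, 0.0000, 0.0000, 0.0000]  mean=-1.9840  Neff=1.7457  idx=[0, 0, 0, 0, 1, 1]
step 2: w=[0.0000, 0.0000, 0.0000, 0.0000, 0.5000, 0.5000]  mean=-0.4700  Neff=2.0000  idx=[4, 4, 4, 5, 5, 5]

N_eff = 2.0000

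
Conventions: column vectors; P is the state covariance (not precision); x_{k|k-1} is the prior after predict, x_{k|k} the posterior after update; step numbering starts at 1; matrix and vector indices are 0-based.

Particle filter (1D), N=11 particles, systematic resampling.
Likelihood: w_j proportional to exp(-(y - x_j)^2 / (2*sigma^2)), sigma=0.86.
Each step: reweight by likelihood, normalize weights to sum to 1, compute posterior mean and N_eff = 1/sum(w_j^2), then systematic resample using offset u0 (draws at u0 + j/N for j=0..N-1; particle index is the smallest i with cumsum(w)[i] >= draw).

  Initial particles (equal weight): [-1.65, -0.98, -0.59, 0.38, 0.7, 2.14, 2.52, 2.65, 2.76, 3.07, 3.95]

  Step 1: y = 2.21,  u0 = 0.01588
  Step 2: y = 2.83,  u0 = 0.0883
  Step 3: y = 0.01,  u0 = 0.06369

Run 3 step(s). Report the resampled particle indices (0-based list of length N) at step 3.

resampled_idx = [0, 0, 0, 0, 1, 2, 3, 4, 5, 6, 8]

step 1: w=[0.0000, 0.0002, 0.0011, 0.0222, 0.0457, 0.2127, 0.2000, 0.1872, 0.1739, 0.1294, 0.0276]  mean=2.4811  Neff=5.8605  idx=[3, 5, 5, 6, 6, 6, 7, 7, 8, 8, 9]
step 2: w=[0.0019, 0.0789, 0.0789, 0.1020, 0.1020, 0.1020, 0.1065, 0.1065, 0.1085, 0.1085, 0.1047]  mean=2.5933  Neff=9.9226  idx=[2, 3, 4, 4, 5, 6, 7, 8, 9, 10, 10]
step 3: w=[0.3406, 0.1034, 0.1034, 0.1034, 0.1034, 0.0658, 0.0658, 0.0441, 0.0441, 0.0130, 0.0130]  mean=2.4431  Neff=5.8250  idx=[0, 0, 0, 0, 1, 2, 3, 4, 5, 6, 8]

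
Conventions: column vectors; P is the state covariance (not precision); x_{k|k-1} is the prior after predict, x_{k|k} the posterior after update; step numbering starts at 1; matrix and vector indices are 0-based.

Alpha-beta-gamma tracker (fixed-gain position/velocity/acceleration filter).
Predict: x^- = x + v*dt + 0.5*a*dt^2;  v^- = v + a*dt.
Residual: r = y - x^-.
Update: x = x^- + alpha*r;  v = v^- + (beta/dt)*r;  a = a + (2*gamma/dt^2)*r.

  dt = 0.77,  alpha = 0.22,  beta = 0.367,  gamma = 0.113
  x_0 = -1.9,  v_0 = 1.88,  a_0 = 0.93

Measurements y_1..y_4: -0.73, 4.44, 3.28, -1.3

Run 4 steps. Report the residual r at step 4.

resid = -10.2017

step 1: x_pred=-0.1767  r=-0.5533  x^+=-0.2984  v^+=2.3324  a^+=0.7191
step 2: x_pred=1.7107  r=2.7293  x^+=2.3111  v^+=4.1869  a^+=1.7594
step 3: x_pred=6.0567  r=-2.7767  x^+=5.4458  v^+=4.2183  a^+=0.7010
step 4: x_pred=8.9017  r=-10.2017  x^+=6.6573  v^+=-0.1043  a^+=-3.1876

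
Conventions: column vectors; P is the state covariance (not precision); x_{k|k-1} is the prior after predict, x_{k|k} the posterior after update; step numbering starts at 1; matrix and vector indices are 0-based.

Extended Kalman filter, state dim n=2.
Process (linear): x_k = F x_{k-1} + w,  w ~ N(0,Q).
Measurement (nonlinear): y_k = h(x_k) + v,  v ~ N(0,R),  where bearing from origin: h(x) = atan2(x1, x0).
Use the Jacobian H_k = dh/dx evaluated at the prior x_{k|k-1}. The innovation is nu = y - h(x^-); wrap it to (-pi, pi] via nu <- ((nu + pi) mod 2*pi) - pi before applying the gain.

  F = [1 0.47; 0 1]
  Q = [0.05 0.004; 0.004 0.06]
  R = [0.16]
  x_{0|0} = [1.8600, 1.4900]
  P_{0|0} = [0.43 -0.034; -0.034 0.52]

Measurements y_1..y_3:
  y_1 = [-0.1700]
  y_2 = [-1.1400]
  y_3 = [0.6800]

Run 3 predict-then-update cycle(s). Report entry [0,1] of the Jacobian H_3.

H_jac[0,1] = 0.3474

step 1: x^-=[2.5603, 1.4900]  P^-=[0.5629 0.2144; 0.2144 0.5800]  H_jac=[-0.1698 0.2918]  S=[0.2044]  K=[-0.1616; 0.6499]  nu=[-0.6971]  x^+=[2.6729, 1.0370]  P^+=[0.5576 0.2359; 0.2359 0.4937]
step 2: x^-=[3.1603, 1.0370]  P^-=[0.9383 0.4719; 0.4719 0.5537]  H_jac=[-0.0937 0.2857]  S=[0.1882]  K=[0.2490; 0.6055]  nu=[-1.4571]  x^+=[2.7975, 0.1547]  P^+=[0.9267 0.4435; 0.4435 0.4847]
step 3: x^-=[2.8702, 0.1547]  P^-=[1.5006 0.6753; 0.6753 0.5447]  H_jac=[-0.0187 0.3474]  S=[0.2175]  K=[0.9496; 0.8119]  nu=[0.6262]  x^+=[3.4648, 0.6631]  P^+=[1.3045 0.5076; 0.5076 0.4013]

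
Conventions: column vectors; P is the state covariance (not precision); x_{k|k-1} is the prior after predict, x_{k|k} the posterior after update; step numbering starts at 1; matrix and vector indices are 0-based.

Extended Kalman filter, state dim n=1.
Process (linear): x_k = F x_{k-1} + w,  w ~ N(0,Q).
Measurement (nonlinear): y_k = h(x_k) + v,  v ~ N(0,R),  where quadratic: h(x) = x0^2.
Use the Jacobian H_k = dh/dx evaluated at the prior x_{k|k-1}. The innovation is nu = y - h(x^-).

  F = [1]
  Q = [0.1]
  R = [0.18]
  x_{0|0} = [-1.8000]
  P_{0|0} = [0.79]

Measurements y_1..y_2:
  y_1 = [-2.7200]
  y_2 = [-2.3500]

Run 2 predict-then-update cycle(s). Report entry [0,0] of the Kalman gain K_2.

step 1: x^-=[-1.8000]  P^-=[0.8900]  H_jac=[-3.6000]  S=[11.7144]  K=[-0.2735]  nu=[-5.9600]  x^+=[-0.1699]  P^+=[0.0137]
step 2: x^-=[-0.1699]  P^-=[0.1137]  H_jac=[-0.3398]  S=[0.1931]  K=[-0.2000]  nu=[-2.3789]  x^+=[0.3059]  P^+=[0.1060]

K[0,0] = -0.2000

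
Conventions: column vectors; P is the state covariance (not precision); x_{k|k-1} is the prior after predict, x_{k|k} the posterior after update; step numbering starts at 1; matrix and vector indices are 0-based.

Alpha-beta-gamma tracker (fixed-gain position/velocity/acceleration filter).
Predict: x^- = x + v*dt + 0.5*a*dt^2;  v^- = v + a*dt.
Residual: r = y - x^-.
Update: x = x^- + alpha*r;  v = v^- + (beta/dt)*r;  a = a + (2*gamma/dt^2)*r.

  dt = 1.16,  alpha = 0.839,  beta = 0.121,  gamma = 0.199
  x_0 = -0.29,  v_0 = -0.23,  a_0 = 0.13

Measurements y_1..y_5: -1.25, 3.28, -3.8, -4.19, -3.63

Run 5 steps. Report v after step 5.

step 1: x_pred=-0.4693  r=-0.7807  x^+=-1.1243  v^+=-0.1606  a^+=-0.1009
step 2: x_pred=-1.3785  r=4.6585  x^+=2.5300  v^+=0.2083  a^+=1.2770
step 3: x_pred=3.6307  r=-7.4307  x^+=-2.6037  v^+=0.9145  a^+=-0.9209
step 4: x_pred=-2.1624  r=-2.0276  x^+=-3.8636  v^+=-0.3652  a^+=-1.5206
step 5: x_pred=-5.3103  r=1.6803  x^+=-3.9005  v^+=-1.9538  a^+=-1.0236

v_post = -1.9538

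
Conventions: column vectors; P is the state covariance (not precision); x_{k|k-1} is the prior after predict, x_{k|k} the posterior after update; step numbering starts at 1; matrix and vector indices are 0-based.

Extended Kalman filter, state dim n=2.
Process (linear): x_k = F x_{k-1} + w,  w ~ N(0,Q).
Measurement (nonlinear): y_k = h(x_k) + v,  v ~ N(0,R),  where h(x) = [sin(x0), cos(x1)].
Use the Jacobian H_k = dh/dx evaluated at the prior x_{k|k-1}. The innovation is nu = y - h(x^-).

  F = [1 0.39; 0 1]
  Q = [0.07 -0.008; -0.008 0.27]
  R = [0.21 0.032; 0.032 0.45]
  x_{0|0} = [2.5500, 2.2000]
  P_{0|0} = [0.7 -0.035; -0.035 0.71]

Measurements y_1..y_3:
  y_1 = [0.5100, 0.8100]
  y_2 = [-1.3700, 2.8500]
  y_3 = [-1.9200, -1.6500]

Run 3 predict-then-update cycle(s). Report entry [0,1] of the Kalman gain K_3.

step 1: x^-=[3.4080, 2.2000]  P^-=[0.8507 0.2339; 0.2339 0.9800]  H_jac=[-0.9647 0.0000; 0.0000 -0.8085]  S=[1.0017 0.2144; 0.2144 1.0906]  K=[-0.8165 -0.0129; -0.0728 -0.7122]  nu=[0.7733, 1.3985]  x^+=[2.7586, 1.1477]  P^+=[0.1782 0.0395; 0.0395 0.3993]
step 2: x^-=[3.2062, 1.1477]  P^-=[0.3397 0.1872; 0.1872 0.6693]  H_jac=[-0.9979 0.0000; 0.0000 -0.9118]  S=[0.5483 0.2023; 0.2023 1.0065]  K=[-0.6002 -0.0489; -0.1263 -0.5810]  nu=[-1.3054, 2.4394]  x^+=[3.8704, -0.1046]  P^+=[0.1279 0.0452; 0.0452 0.2911]
step 3: x^-=[3.8296, -0.1046]  P^-=[0.2774 0.1508; 0.1508 0.5611]  H_jac=[-0.7725 0.0000; 0.0000 0.1044]  S=[0.3756 0.0198; 0.0198 0.4561]  K=[-0.5738 0.0595; -0.3176 0.1423]  nu=[-1.2850, -2.6445]  x^+=[4.4097, -0.0727]  P^+=[0.1535 0.0804; 0.0804 0.5158]

K[0,1] = 0.0595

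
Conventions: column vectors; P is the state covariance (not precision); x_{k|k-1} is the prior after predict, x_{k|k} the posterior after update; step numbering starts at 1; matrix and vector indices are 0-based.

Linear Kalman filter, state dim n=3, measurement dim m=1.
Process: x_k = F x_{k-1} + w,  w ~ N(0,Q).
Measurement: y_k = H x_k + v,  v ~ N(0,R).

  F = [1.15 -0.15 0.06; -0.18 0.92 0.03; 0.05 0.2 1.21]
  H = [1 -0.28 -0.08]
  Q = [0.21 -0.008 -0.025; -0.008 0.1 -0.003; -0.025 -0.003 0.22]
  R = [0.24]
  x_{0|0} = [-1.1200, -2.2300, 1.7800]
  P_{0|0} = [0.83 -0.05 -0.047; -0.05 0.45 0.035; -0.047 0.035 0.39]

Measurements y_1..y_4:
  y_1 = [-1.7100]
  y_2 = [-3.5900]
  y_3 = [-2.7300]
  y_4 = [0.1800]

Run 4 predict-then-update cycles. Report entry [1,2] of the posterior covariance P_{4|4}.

P_post[1,2] = 0.4472

step 1: x^-=[-0.8467, -1.7966, 1.6518]  P^-=[1.3293 -0.2948 -0.0451; -0.2948 0.5271 0.1353; -0.0451 0.1353 0.8213]  S=[1.7943]  K=[0.7889; -0.2526; -0.0829]  nu=[-1.2342]  x^+=[-1.8203, -1.4849, 1.7541]  P^+=[0.2127 0.0627 0.0722; 0.0627 0.4126 0.0978; 0.0722 0.0978 0.8090]
step 2: x^-=[-1.7654, -0.9858, 1.7344]  P^-=[0.4900 -0.0328 0.1317; -0.0328 0.4407 0.1948; 0.1317 0.1948 1.4788]  S=[0.7801]  K=[0.6265; -0.2202; -0.0528]  nu=[-1.9618]  x^+=[-2.9944, -0.5538, 1.8380]  P^+=[0.1839 0.0748 0.1575; 0.0748 0.4029 0.1857; 0.1575 0.1857 1.4767]
step 3: x^-=[-3.2502, 0.0846, 1.9635]  P^-=[0.4602 -0.0047 0.2855; -0.0047 0.4321 0.2977; 0.2855 0.2977 2.5090]  S=[0.7204]  K=[0.6089; -0.2075; 0.0019]  nu=[0.7010]  x^+=[-2.8234, -0.0608, 1.9648]  P^+=[0.1931 0.0863 0.2846; 0.0863 0.4011 0.2979; 0.2846 0.2979 2.5090]
step 4: x^-=[-3.1199, 0.5112, 2.2241]  P^-=[0.4875 0.0167 0.5218; 0.0167 0.4327 0.4329; 0.5218 0.4329 4.0903]  S=[0.7142]  K=[0.6176; -0.1947; 0.1027]  nu=[3.6210]  x^+=[-0.8834, -0.1939, 2.5962]  P^+=[0.2151 0.1026 0.4765; 0.1026 0.4057 0.4472; 0.4765 0.4472 4.0828]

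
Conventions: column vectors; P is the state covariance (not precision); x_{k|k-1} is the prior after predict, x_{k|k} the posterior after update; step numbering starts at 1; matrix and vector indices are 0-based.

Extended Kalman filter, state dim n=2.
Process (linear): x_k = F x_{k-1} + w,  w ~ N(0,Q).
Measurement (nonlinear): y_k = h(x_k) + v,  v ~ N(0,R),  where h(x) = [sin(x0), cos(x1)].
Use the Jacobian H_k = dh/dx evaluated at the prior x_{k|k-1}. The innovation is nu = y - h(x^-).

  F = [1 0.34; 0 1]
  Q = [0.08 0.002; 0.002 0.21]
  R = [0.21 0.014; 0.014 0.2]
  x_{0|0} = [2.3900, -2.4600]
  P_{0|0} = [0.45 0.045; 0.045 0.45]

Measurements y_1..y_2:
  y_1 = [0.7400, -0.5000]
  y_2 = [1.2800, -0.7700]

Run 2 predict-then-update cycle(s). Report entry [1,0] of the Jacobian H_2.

step 1: x^-=[1.5536, -2.4600]  P^-=[0.6126 0.2000; 0.2000 0.6600]  H_jac=[0.0172 0.0000; 0.0000 0.6300]  S=[0.2102 0.0162; 0.0162 0.4620]  K=[0.0292 0.2717; -0.0530 0.9019]  nu=[-0.2599, 0.2766]  x^+=[1.6212, -2.1968]  P^+=[0.5781 0.0869; 0.0869 0.2851]
step 2: x^-=[0.8743, -2.1968]  P^-=[0.7501 0.1859; 0.1859 0.4951]  H_jac=[0.6416 0.0000; 0.0000 0.8104]  S=[0.5188 0.1106; 0.1106 0.5252]  K=[0.9073 0.0957; 0.0701 0.7493]  nu=[0.5129, -0.1841]  x^+=[1.3220, -2.2988]  P^+=[0.2991 0.0393; 0.0393 0.1861]

H_jac[1,0] = 0.0000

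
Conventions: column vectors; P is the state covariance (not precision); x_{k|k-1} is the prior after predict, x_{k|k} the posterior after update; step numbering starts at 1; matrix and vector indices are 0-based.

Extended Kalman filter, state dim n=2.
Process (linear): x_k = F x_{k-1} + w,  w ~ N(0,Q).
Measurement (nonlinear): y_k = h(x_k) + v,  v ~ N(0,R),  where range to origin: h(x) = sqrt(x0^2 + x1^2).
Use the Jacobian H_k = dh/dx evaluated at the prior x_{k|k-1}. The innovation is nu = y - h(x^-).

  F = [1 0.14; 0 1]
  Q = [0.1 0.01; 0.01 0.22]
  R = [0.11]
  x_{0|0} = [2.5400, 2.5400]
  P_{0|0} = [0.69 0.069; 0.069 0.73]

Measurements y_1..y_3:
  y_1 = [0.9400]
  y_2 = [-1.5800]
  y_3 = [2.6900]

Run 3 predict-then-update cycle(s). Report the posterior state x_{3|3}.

step 1: x^-=[2.8956, 2.5400]  P^-=[0.8236 0.1812; 0.1812 0.9500]  H_jac=[0.7518 0.6594]  S=[1.1682]  K=[0.6323; 0.6529]  nu=[-2.9118]  x^+=[1.0545, 0.6391]  P^+=[0.3566 -0.3010; -0.3010 0.4521]
step 2: x^-=[1.1440, 0.6391]  P^-=[0.3812 -0.2277; -0.2277 0.6721]  H_jac=[0.8730 0.4877]  S=[0.3664]  K=[0.6050; 0.3519]  nu=[-2.8904]  x^+=[-0.6047, -0.3780]  P^+=[0.2470 -0.3058; -0.3058 0.6267]
step 3: x^-=[-0.6577, -0.3780]  P^-=[0.2737 -0.2080; -0.2080 0.8467]  H_jac=[-0.8670 -0.4983]  S=[0.3463]  K=[-0.3859; -0.6978]  nu=[1.9314]  x^+=[-1.4031, -1.7257]  P^+=[0.2221 -0.3013; -0.3013 0.6781]

x_post = [-1.4031, -1.7257]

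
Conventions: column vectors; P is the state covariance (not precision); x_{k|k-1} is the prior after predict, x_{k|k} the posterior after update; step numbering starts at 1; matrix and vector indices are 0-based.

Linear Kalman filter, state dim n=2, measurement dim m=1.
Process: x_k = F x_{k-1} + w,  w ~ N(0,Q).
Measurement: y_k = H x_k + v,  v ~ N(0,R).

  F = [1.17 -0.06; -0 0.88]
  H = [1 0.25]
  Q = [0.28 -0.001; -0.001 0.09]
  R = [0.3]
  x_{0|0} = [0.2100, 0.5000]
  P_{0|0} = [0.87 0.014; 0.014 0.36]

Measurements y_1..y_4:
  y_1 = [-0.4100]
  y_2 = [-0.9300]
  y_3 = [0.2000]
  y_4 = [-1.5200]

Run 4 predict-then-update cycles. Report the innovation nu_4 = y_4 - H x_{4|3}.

innov = [-1.2599]

step 1: x^-=[0.2157, 0.4400]  P^-=[1.4703 -0.0056; -0.0056 0.3688]  S=[1.7905]  K=[0.8204; 0.0484]  nu=[-0.7357]  x^+=[-0.3878, 0.4044]  P^+=[0.2653 -0.0766; -0.0766 0.3646]
step 2: x^-=[-0.4780, 0.3559]  P^-=[0.6552 -0.0992; -0.0992 0.3723]  S=[0.9289]  K=[0.6787; -0.0065]  nu=[-0.5409]  x^+=[-0.8452, 0.3594]  P^+=[0.2274 -0.0950; -0.0950 0.3723]
step 3: x^-=[-1.0104, 0.3163]  P^-=[0.6059 -0.1185; -0.1185 0.3783]  S=[0.8703]  K=[0.6622; -0.0275]  nu=[1.1313]  x^+=[-0.2613, 0.2852]  P^+=[0.2243 -0.1027; -0.1027 0.3777]
step 4: x^-=[-0.3228, 0.2510]  P^-=[0.6028 -0.1266; -0.1266 0.3825]  S=[0.8634]  K=[0.6615; -0.0359]  nu=[-1.2599]  x^+=[-1.1563, 0.2962]  P^+=[0.2250 -0.1061; -0.1061 0.3813]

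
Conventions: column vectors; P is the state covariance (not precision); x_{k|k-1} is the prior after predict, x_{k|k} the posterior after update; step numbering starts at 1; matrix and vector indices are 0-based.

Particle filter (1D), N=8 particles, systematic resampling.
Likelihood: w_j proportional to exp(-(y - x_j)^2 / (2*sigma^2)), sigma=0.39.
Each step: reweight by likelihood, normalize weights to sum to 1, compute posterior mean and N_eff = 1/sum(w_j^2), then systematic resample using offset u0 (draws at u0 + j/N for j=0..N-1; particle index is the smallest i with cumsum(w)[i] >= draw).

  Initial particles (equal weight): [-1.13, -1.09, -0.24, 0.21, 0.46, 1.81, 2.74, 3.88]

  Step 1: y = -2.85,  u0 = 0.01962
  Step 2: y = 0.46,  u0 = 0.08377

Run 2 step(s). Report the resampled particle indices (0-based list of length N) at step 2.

step 1: w=[0.6124, 0.3876, 0.0000, 0.0000, 0.0000, 0.0000, 0.0000, 0.0000]  mean=-1.1145  Neff=1.9037  idx=[0, 0, 0, 0, 0, 1, 1, 1]
step 2: w=[0.1049, 0.1049, 0.1049, 0.1049, 0.1049, 0.1585, 0.1585, 0.1585]  mean=-1.1110  Neff=7.6693  idx=[0, 1, 3, 4, 5, 6, 6, 7]

resampled_idx = [0, 1, 3, 4, 5, 6, 6, 7]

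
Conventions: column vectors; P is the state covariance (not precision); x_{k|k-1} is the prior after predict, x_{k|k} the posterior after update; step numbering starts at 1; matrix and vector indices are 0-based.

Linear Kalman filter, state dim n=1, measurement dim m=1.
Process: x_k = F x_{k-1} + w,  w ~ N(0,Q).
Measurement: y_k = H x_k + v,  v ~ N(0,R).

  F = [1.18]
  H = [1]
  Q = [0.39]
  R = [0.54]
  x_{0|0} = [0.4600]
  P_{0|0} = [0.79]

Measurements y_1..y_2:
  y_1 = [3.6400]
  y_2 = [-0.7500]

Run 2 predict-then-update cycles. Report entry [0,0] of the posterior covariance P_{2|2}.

step 1: x^-=[0.5428]  P^-=[1.4900]  S=[2.0300]  K=[0.7340]  nu=[3.0972]  x^+=[2.8161]  P^+=[0.3964]
step 2: x^-=[3.3230]  P^-=[0.9419]  S=[1.4819]  K=[0.6356]  nu=[-4.0730]  x^+=[0.7342]  P^+=[0.3432]

P_post[0,0] = 0.3432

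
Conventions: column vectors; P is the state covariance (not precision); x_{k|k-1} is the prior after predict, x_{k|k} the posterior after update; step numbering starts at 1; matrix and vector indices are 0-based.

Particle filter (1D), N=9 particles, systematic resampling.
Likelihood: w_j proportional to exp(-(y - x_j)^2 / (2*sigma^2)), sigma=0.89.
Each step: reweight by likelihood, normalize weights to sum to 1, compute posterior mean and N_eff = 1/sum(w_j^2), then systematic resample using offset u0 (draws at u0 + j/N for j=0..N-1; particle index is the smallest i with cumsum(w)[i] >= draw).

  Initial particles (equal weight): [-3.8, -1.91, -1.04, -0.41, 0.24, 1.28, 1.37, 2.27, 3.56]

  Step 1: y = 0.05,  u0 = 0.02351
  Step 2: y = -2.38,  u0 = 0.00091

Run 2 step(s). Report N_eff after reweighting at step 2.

N_eff = 2.2515

step 1: w=[0.0000, 0.0279, 0.1487, 0.2755, 0.3078, 0.1212, 0.1048, 0.0140, 0.0001]  mean=0.0839  Neff=4.5586  idx=[1, 2, 3, 3, 4, 4, 4, 5, 6]
step 2: w=[0.6195, 0.2293, 0.0615, 0.0615, 0.0093, 0.0093, 0.0093, 0.0002, 0.0001]  mean=-1.4650  Neff=2.2515  idx=[0, 0, 0, 0, 0, 0, 1, 1, 2]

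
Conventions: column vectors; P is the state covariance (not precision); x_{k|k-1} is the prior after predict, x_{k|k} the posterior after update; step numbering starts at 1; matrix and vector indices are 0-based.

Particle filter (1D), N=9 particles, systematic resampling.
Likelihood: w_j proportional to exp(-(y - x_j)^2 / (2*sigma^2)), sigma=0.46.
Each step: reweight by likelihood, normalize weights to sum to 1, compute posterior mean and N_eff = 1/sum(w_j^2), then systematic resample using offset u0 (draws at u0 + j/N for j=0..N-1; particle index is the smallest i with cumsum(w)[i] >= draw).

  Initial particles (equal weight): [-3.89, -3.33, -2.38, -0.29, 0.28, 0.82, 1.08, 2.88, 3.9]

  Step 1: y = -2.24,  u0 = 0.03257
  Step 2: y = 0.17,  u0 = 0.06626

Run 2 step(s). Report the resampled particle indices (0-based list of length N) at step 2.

resampled_idx = [1, 2, 3, 4, 5, 5, 6, 7, 8]

step 1: w=[0.0016, 0.0594, 0.9389, 0.0001, 0.0000, 0.0000, 0.0000, 0.0000, 0.0000]  mean=-2.4385  Neff=1.1298  idx=[1, 2, 2, 2, 2, 2, 2, 2, 2]
step 2: w=[0.0000, 0.1250, 0.1250, 0.1250, 0.1250, 0.1250, 0.1250, 0.1250, 0.1250]  mean=-2.3800  Neff=8.0000  idx=[1, 2, 3, 4, 5, 5, 6, 7, 8]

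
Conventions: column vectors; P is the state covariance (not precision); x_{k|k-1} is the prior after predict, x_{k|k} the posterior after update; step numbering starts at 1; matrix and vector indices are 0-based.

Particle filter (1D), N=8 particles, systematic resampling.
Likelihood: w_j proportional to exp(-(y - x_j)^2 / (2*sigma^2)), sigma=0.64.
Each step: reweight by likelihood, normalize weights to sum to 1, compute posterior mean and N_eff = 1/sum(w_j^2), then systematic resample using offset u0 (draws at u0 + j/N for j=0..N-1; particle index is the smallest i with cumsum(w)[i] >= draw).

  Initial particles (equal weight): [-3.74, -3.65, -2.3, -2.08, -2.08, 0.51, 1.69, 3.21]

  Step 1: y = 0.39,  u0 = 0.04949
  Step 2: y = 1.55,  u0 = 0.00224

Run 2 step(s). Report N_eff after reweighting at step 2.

N_eff = 5.5753

step 1: w=[0.0000, 0.0000, 0.0001, 0.0005, 0.0005, 0.8844, 0.1144, 0.0001]  mean=0.6420  Neff=1.2575  idx=[5, 5, 5, 5, 5, 5, 5, 6]
step 2: w=[0.0938, 0.0938, 0.0938, 0.0938, 0.0938, 0.0938, 0.0938, 0.3431]  mean=0.9149  Neff=5.5753  idx=[0, 1, 2, 4, 5, 6, 7, 7]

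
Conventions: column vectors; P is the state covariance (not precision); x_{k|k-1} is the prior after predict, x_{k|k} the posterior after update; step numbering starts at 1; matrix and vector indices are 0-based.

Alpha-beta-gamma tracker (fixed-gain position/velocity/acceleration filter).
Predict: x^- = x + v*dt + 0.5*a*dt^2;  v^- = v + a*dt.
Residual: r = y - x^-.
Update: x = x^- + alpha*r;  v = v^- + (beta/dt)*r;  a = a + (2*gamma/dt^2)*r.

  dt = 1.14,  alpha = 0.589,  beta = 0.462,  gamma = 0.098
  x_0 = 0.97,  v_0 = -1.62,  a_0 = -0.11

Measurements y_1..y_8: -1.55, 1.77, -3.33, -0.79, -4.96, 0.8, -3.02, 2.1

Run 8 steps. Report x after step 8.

step 1: x_pred=-0.9483  r=-0.6017  x^+=-1.3027  v^+=-1.9893  a^+=-0.2007
step 2: x_pred=-3.7009  r=5.4709  x^+=-0.4785  v^+=-0.0010  a^+=0.6243
step 3: x_pred=-0.0739  r=-3.2561  x^+=-1.9918  v^+=-0.6088  a^+=0.1333
step 4: x_pred=-2.5991  r=1.8091  x^+=-1.5336  v^+=0.2764  a^+=0.4061
step 5: x_pred=-0.9546  r=-4.0054  x^+=-3.3138  v^+=-0.8839  a^+=-0.1979
step 6: x_pred=-4.4501  r=5.2501  x^+=-1.3578  v^+=1.0181  a^+=0.5938
step 7: x_pred=0.1887  r=-3.2087  x^+=-1.7012  v^+=0.3947  a^+=0.1099
step 8: x_pred=-1.1798  r=3.2798  x^+=0.7520  v^+=1.8492  a^+=0.6046

x_post = 0.7520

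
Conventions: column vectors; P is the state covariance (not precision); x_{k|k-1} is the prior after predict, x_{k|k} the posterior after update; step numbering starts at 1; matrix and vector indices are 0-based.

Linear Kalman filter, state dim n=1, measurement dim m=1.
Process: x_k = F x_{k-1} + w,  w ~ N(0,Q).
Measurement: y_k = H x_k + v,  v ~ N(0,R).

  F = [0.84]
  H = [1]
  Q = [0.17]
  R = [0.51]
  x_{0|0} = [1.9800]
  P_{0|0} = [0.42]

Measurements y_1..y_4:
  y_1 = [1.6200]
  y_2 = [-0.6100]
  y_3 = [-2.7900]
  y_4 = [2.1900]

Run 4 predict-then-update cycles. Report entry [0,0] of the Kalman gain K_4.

K[0,0] = 0.3760

step 1: x^-=[1.6632]  P^-=[0.4664]  S=[0.9764]  K=[0.4776]  nu=[-0.0432]  x^+=[1.6426]  P^+=[0.2436]
step 2: x^-=[1.3798]  P^-=[0.3419]  S=[0.8519]  K=[0.4013]  nu=[-1.9898]  x^+=[0.5812]  P^+=[0.2047]
step 3: x^-=[0.4882]  P^-=[0.3144]  S=[0.8244]  K=[0.3814]  nu=[-3.2782]  x^+=[-0.7620]  P^+=[0.1945]
step 4: x^-=[-0.6401]  P^-=[0.3072]  S=[0.8172]  K=[0.3760]  nu=[2.8301]  x^+=[0.4239]  P^+=[0.1917]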